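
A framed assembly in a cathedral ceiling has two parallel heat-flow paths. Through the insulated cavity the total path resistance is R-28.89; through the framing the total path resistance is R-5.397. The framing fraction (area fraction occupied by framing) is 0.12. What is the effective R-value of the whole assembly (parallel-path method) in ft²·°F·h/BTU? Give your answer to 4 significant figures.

18.98 ft²·°F·h/BTU

U_eff = 0.88/28.89 + 0.12/5.397 = 0.03046 + 0.022235 = 0.052695
R_eff = 1/U_eff = 18.977 ft²·°F·h/BTU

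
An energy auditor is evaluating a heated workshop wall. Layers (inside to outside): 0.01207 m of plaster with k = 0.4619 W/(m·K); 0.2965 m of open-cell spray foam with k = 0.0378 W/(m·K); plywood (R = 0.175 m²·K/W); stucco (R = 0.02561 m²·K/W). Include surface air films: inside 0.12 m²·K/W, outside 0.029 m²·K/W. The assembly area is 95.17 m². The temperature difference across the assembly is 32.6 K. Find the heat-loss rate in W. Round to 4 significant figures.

377.5 W

0.01207/0.4619 = 0.026131
0.2965/0.0378 = 7.8439
R_total = 0.12 + 0.026131 + 7.8439 + 0.175 + 0.02561 + 0.029 = 8.2197 m²·K/W
Q = A·ΔT/R = 95.17 × 32.6 / 8.2197 = 377.45 W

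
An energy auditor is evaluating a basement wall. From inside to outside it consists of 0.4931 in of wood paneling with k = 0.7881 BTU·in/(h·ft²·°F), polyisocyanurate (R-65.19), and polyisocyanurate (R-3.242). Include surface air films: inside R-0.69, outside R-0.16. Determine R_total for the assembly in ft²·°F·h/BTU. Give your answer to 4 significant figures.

0.4931/0.7881 = 0.62568
R_total = 0.69 + 0.62568 + 65.19 + 3.242 + 0.16 = 69.908 ft²·°F·h/BTU

69.91 ft²·°F·h/BTU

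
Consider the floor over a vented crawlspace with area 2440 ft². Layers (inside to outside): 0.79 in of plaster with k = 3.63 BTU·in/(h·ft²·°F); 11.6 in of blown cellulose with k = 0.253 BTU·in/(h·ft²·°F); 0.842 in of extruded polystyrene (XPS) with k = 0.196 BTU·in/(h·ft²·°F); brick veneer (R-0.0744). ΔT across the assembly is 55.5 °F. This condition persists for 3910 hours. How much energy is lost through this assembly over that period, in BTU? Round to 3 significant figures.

10500000 BTU

0.79/3.63 = 0.2176
11.6/0.253 = 45.85
0.842/0.196 = 4.296
R_total = 0.2176 + 45.85 + 4.296 + 0.0744 = 50.44 ft²·°F·h/BTU
Q = 2440 × 55.5 / 50.44 = 2685 BTU/h
E = 2685 × 3910 = 10500000 BTU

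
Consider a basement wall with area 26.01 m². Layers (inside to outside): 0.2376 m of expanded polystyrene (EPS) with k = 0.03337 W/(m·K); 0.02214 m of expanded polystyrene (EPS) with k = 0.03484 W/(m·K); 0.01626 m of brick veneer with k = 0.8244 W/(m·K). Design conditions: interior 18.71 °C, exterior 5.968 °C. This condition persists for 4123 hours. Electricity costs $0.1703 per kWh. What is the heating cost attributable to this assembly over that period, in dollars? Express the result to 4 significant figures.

0.2376/0.03337 = 7.1202
0.02214/0.03484 = 0.63548
0.01626/0.8244 = 0.019723
R_total = 7.1202 + 0.63548 + 0.019723 = 7.7754 m²·K/W
Q = 26.01 × (18.71 − 5.968) / 7.7754 = 42.624 W
E = 42.624 W × 4123 h / 1000 = 175.74 kWh
Cost = 175.74 × 0.1703 = $29.929

29.93 dollars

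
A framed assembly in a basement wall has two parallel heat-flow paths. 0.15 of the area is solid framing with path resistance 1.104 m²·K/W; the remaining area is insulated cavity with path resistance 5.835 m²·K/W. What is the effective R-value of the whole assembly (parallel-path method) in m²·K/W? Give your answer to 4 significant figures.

3.552 m²·K/W

U_eff = 0.85/5.835 + 0.15/1.104 = 0.14567 + 0.13587 = 0.28154
R_eff = 1/U_eff = 3.5519 m²·K/W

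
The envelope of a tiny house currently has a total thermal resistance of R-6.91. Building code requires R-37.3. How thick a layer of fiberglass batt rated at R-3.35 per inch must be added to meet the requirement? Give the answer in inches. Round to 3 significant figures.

9.07 in

ΔR = 37.3 − 6.91 = 30.39 ft²·°F·h/BTU
L = ΔR / (R/in) = 30.39/3.35 = 9.072 in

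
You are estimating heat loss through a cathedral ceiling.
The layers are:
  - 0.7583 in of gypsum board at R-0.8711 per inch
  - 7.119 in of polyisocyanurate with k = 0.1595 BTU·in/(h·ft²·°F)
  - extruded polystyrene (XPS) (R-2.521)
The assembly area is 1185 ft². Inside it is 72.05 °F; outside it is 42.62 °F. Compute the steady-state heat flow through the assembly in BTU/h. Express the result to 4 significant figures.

0.7583 × 0.8711 = 0.66056
7.119/0.1595 = 44.633
R_total = 0.66056 + 44.633 + 2.521 = 47.815 ft²·°F·h/BTU
Q = A·ΔT/R = 1185 × (72.05 − 42.62) / 47.815 = 729.37 BTU/h

729.4 BTU/h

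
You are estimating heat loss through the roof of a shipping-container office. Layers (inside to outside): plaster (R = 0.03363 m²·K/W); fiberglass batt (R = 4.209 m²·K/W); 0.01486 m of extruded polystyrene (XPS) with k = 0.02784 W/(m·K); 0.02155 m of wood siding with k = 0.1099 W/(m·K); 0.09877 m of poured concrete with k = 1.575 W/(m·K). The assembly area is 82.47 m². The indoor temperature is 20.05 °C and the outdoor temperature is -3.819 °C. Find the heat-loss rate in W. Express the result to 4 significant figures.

390.9 W

0.01486/0.02784 = 0.53376
0.02155/0.1099 = 0.19609
0.09877/1.575 = 0.062711
R_total = 0.03363 + 4.209 + 0.53376 + 0.19609 + 0.062711 = 5.0352 m²·K/W
Q = A·ΔT/R = 82.47 × (20.05 − (-3.819)) / 5.0352 = 390.94 W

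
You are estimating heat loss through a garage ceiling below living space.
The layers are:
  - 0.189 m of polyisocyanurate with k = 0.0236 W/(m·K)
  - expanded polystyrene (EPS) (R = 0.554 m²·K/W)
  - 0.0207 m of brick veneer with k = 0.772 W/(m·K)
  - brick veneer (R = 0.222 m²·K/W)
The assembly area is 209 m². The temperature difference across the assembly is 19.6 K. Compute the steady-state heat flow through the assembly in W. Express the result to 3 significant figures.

0.189/0.0236 = 8.008
0.0207/0.772 = 0.02681
R_total = 8.008 + 0.554 + 0.02681 + 0.222 = 8.811 m²·K/W
Q = A·ΔT/R = 209 × 19.6 / 8.811 = 464.9 W

465 W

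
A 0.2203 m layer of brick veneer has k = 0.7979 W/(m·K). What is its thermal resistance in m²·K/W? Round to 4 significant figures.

R = L/k = 0.2203/0.7979 = 0.2761 m²·K/W

0.2761 m²·K/W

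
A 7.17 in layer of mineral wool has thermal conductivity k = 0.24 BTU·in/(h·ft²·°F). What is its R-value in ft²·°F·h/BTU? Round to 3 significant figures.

R = L/k = 7.17/0.24 = 29.88 ft²·°F·h/BTU

29.9 ft²·°F·h/BTU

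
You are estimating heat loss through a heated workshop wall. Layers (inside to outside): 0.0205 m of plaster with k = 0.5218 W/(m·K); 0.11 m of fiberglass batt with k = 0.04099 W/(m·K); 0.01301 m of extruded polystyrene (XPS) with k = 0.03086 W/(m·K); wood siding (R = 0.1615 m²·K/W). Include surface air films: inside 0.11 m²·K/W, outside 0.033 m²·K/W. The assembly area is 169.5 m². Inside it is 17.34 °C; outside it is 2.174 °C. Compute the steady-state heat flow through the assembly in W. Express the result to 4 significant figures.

0.0205/0.5218 = 0.039287
0.11/0.04099 = 2.6836
0.01301/0.03086 = 0.42158
R_total = 0.11 + 0.039287 + 2.6836 + 0.42158 + 0.1615 + 0.033 = 3.4489 m²·K/W
Q = A·ΔT/R = 169.5 × (17.34 − 2.174) / 3.4489 = 745.34 W

745.3 W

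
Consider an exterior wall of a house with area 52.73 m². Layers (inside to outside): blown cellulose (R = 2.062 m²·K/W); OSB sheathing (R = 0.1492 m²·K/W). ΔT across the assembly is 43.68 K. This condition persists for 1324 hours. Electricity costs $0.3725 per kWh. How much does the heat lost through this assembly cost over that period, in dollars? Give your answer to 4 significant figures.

R_total = 2.062 + 0.1492 = 2.2112 m²·K/W
Q = 52.73 × 43.68 / 2.2112 = 1041.6 W
E = 1041.6 W × 1324 h / 1000 = 1379.1 kWh
Cost = 1379.1 × 0.3725 = $513.72

513.7 dollars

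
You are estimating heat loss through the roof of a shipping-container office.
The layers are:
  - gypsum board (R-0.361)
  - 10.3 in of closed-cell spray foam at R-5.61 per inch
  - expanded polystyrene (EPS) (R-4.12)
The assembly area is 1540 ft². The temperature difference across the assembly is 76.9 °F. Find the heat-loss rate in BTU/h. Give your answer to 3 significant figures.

1900 BTU/h

10.3 × 5.61 = 57.78
R_total = 0.361 + 57.78 + 4.12 = 62.26 ft²·°F·h/BTU
Q = A·ΔT/R = 1540 × 76.9 / 62.26 = 1902 BTU/h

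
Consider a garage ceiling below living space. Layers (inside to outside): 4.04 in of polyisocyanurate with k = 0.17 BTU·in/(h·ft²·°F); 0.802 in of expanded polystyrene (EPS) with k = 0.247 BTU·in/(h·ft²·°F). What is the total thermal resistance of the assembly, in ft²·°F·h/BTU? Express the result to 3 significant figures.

4.04/0.17 = 23.76
0.802/0.247 = 3.247
R_total = 23.76 + 3.247 = 27.01 ft²·°F·h/BTU

27.0 ft²·°F·h/BTU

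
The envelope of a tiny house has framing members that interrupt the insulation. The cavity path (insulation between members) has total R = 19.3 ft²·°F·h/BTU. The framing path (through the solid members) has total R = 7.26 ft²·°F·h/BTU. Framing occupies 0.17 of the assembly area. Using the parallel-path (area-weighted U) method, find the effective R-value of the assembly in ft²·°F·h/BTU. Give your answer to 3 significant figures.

U_eff = 0.83/19.3 + 0.17/7.26 = 0.04301 + 0.02342 = 0.06642
R_eff = 1/U_eff = 15.06 ft²·°F·h/BTU

15.1 ft²·°F·h/BTU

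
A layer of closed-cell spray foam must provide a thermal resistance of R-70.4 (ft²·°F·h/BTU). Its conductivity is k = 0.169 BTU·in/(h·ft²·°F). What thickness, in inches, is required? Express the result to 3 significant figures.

L = R × k = 70.4 × 0.169 = 11.9 in

11.9 in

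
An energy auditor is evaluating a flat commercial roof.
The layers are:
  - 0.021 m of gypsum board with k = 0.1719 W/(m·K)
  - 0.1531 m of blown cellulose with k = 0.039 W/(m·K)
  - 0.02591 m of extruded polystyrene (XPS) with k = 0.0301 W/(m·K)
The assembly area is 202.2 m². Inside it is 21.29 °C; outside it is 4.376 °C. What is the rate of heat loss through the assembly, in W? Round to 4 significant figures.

0.021/0.1719 = 0.12216
0.1531/0.039 = 3.9256
0.02591/0.0301 = 0.8608
R_total = 0.12216 + 3.9256 + 0.8608 = 4.9086 m²·K/W
Q = A·ΔT/R = 202.2 × (21.29 − 4.376) / 4.9086 = 696.74 W

696.7 W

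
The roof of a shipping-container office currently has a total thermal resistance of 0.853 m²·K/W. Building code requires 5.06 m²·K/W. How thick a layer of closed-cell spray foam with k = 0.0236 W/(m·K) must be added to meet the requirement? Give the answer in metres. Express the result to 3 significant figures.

ΔR = 5.06 − 0.853 = 4.207 m²·K/W
L = ΔR × k = 4.207 × 0.0236 = 0.09929 m

0.0993 m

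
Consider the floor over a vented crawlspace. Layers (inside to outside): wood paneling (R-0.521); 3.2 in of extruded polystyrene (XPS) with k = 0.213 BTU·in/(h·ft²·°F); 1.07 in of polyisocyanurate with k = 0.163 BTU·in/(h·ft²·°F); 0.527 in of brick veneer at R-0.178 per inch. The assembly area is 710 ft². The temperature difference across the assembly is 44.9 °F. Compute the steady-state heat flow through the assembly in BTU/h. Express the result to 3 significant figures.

3.2/0.213 = 15.02
1.07/0.163 = 6.564
0.527 × 0.178 = 0.09381
R_total = 0.521 + 15.02 + 6.564 + 0.09381 = 22.2 ft²·°F·h/BTU
Q = A·ΔT/R = 710 × 44.9 / 22.2 = 1436 BTU/h

1440 BTU/h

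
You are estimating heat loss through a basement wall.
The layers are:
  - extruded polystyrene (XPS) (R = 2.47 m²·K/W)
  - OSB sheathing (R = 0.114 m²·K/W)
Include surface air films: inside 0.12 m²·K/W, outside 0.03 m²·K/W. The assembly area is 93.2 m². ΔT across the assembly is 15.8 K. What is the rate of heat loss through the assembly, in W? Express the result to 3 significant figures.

539 W

R_total = 0.12 + 2.47 + 0.114 + 0.03 = 2.734 m²·K/W
Q = A·ΔT/R = 93.2 × 15.8 / 2.734 = 538.6 W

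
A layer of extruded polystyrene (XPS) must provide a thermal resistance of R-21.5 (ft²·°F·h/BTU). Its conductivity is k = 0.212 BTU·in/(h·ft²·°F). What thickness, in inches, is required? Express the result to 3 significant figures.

L = R × k = 21.5 × 0.212 = 4.558 in

4.56 in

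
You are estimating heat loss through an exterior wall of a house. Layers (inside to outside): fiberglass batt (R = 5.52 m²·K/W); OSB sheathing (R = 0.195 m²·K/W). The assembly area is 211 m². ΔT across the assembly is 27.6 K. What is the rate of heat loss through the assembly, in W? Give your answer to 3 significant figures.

R_total = 5.52 + 0.195 = 5.715 m²·K/W
Q = A·ΔT/R = 211 × 27.6 / 5.715 = 1019 W

1020 W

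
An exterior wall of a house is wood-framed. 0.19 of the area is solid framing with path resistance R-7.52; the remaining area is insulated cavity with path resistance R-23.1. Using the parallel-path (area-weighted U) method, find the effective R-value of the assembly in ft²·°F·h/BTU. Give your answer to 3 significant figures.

16.6 ft²·°F·h/BTU

U_eff = 0.81/23.1 + 0.19/7.52 = 0.03506 + 0.02527 = 0.06033
R_eff = 1/U_eff = 16.58 ft²·°F·h/BTU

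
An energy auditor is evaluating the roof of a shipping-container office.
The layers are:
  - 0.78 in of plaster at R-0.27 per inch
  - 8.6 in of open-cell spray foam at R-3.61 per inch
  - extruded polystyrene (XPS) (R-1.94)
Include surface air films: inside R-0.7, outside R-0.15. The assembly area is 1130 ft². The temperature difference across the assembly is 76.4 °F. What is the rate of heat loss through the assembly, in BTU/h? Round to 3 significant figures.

0.78 × 0.27 = 0.2106
8.6 × 3.61 = 31.05
R_total = 0.7 + 0.2106 + 31.05 + 1.94 + 0.15 = 34.05 ft²·°F·h/BTU
Q = A·ΔT/R = 1130 × 76.4 / 34.05 = 2536 BTU/h

2540 BTU/h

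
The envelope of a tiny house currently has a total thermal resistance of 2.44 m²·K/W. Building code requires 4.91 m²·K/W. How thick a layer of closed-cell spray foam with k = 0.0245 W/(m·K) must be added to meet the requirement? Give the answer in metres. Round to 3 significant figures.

0.0605 m

ΔR = 4.91 − 2.44 = 2.47 m²·K/W
L = ΔR × k = 2.47 × 0.0245 = 0.06052 m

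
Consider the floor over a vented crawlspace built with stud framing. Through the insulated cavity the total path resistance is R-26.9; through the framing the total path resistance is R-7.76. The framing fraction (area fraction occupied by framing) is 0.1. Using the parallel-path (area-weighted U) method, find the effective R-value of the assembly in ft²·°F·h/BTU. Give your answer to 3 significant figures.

21.6 ft²·°F·h/BTU

U_eff = 0.9/26.9 + 0.1/7.76 = 0.03346 + 0.01289 = 0.04634
R_eff = 1/U_eff = 21.58 ft²·°F·h/BTU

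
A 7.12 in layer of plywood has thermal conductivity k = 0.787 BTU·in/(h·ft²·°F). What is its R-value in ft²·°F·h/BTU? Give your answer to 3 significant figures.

9.05 ft²·°F·h/BTU

R = L/k = 7.12/0.787 = 9.047 ft²·°F·h/BTU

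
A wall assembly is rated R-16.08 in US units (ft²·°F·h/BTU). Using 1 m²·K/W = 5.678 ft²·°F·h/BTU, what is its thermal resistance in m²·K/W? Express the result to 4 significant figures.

R_SI = 16.08/5.678 = 2.832

2.832 m²·K/W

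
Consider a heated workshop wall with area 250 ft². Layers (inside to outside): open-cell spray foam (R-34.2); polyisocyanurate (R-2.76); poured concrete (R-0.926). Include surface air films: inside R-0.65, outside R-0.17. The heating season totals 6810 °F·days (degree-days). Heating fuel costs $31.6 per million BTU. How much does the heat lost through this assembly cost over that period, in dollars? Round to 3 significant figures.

R_total = 0.65 + 34.2 + 2.76 + 0.926 + 0.17 = 38.71 ft²·°F·h/BTU
E = A × HDD × 24 / R = 250 × 6810 × 24 / 38.71 = 1056000 BTU
Cost = 1056000/10⁶ × 31.6 = $33.36

33.4 dollars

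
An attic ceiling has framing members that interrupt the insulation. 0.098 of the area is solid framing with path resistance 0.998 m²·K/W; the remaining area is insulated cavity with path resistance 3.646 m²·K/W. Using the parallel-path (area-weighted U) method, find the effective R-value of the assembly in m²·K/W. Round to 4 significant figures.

2.894 m²·K/W

U_eff = 0.902/3.646 + 0.098/0.998 = 0.24739 + 0.098196 = 0.34559
R_eff = 1/U_eff = 2.8936 m²·K/W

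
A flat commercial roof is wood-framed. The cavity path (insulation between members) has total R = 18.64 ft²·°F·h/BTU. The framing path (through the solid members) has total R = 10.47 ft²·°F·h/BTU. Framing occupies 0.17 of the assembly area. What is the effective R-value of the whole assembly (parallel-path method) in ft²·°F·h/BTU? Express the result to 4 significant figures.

16.46 ft²·°F·h/BTU

U_eff = 0.83/18.64 + 0.17/10.47 = 0.044528 + 0.016237 = 0.060765
R_eff = 1/U_eff = 16.457 ft²·°F·h/BTU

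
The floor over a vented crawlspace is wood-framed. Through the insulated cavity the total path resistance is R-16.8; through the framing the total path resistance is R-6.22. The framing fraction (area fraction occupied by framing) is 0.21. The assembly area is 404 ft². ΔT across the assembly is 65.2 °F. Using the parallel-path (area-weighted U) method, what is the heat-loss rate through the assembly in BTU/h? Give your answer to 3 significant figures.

2130 BTU/h

U_eff = 0.79/16.8 + 0.21/6.22 = 0.04702 + 0.03376 = 0.08079
R_eff = 1/U_eff = 12.38 ft²·°F·h/BTU
Q = 404 × 65.2 / 12.38 = 2128 BTU/h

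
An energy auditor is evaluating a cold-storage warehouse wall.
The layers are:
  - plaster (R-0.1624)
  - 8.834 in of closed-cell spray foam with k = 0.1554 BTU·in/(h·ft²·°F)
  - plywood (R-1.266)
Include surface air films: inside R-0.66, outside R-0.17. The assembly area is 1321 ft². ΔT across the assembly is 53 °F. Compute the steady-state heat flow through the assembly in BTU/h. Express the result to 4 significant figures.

8.834/0.1554 = 56.847
R_total = 0.66 + 0.1624 + 56.847 + 1.266 + 0.17 = 59.105 ft²·°F·h/BTU
Q = A·ΔT/R = 1321 × 53 / 59.105 = 1184.5 BTU/h

1185 BTU/h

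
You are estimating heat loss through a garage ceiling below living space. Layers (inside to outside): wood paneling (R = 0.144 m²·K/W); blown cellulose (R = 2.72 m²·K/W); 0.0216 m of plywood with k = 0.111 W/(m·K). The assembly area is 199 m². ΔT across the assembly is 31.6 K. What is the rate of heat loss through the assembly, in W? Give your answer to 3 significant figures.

0.0216/0.111 = 0.1946
R_total = 0.144 + 2.72 + 0.1946 = 3.059 m²·K/W
Q = A·ΔT/R = 199 × 31.6 / 3.059 = 2056 W

2060 W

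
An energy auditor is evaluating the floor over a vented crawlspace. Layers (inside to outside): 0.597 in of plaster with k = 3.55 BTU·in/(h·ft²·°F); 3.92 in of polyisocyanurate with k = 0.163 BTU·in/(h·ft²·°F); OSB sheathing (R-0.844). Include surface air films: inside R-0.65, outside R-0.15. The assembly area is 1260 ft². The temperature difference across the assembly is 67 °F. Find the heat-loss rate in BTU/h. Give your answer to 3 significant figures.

3260 BTU/h

0.597/3.55 = 0.1682
3.92/0.163 = 24.05
R_total = 0.65 + 0.1682 + 24.05 + 0.844 + 0.15 = 25.86 ft²·°F·h/BTU
Q = A·ΔT/R = 1260 × 67 / 25.86 = 3264 BTU/h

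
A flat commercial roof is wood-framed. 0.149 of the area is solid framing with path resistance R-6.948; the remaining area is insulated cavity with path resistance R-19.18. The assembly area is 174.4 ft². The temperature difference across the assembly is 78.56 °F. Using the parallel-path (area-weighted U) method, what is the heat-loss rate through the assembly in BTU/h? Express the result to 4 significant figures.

U_eff = 0.851/19.18 + 0.149/6.948 = 0.044369 + 0.021445 = 0.065814
R_eff = 1/U_eff = 15.194 ft²·°F·h/BTU
Q = 174.4 × 78.56 / 15.194 = 901.71 BTU/h

901.7 BTU/h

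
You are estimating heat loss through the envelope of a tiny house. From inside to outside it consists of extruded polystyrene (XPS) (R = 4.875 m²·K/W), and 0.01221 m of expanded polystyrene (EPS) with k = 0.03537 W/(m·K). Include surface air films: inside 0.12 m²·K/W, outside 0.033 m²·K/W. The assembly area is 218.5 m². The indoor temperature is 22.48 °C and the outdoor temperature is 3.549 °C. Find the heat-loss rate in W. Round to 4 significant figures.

769.8 W

0.01221/0.03537 = 0.34521
R_total = 0.12 + 4.875 + 0.34521 + 0.033 = 5.3732 m²·K/W
Q = A·ΔT/R = 218.5 × (22.48 − 3.549) / 5.3732 = 769.82 W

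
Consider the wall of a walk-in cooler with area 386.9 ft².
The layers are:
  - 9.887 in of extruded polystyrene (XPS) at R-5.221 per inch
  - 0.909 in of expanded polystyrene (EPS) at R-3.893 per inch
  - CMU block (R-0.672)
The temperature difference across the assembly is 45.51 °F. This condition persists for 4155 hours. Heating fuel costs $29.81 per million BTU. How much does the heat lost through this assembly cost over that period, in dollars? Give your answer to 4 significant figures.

39.06 dollars

9.887 × 5.221 = 51.62
0.909 × 3.893 = 3.5387
R_total = 51.62 + 3.5387 + 0.672 = 55.831 ft²·°F·h/BTU
Q = 386.9 × 45.51 / 55.831 = 315.38 BTU/h
E = 315.38 × 4155 = 1310400 BTU
Cost = 1310400/10⁶ × 29.81 = $39.063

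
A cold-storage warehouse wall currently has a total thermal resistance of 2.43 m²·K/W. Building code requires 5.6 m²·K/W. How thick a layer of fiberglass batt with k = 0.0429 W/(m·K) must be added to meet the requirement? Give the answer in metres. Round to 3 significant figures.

0.136 m

ΔR = 5.6 − 2.43 = 3.17 m²·K/W
L = ΔR × k = 3.17 × 0.0429 = 0.136 m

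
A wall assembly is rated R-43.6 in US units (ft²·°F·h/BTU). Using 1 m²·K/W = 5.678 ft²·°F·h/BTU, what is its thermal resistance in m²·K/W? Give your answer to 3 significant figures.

7.68 m²·K/W

R_SI = 43.6/5.678 = 7.679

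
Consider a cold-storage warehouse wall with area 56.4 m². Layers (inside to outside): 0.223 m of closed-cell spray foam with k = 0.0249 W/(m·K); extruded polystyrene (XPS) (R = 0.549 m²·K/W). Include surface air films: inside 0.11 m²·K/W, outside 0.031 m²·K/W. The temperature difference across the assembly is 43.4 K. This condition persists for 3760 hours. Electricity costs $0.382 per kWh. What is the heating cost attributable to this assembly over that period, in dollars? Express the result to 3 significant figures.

0.223/0.0249 = 8.956
R_total = 0.11 + 8.956 + 0.549 + 0.031 = 9.646 m²·K/W
Q = 56.4 × 43.4 / 9.646 = 253.8 W
E = 253.8 W × 3760 h / 1000 = 954.2 kWh
Cost = 954.2 × 0.382 = $364.5

364 dollars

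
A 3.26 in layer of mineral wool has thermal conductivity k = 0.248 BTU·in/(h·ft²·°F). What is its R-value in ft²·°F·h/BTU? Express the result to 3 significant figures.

R = L/k = 3.26/0.248 = 13.15 ft²·°F·h/BTU

13.1 ft²·°F·h/BTU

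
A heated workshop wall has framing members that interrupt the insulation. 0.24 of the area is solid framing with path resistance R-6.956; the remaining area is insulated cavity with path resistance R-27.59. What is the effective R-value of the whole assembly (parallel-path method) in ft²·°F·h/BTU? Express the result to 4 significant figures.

U_eff = 0.76/27.59 + 0.24/6.956 = 0.027546 + 0.034503 = 0.062049
R_eff = 1/U_eff = 16.116 ft²·°F·h/BTU

16.12 ft²·°F·h/BTU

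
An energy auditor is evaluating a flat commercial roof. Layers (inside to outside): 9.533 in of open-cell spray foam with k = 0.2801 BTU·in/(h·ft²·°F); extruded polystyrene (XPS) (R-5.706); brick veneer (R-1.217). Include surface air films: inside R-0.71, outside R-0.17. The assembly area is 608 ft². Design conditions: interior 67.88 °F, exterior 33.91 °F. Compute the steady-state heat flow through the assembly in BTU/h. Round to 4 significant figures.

9.533/0.2801 = 34.034
R_total = 0.71 + 34.034 + 5.706 + 1.217 + 0.17 = 41.837 ft²·°F·h/BTU
Q = A·ΔT/R = 608 × (67.88 − 33.91) / 41.837 = 493.67 BTU/h

493.7 BTU/h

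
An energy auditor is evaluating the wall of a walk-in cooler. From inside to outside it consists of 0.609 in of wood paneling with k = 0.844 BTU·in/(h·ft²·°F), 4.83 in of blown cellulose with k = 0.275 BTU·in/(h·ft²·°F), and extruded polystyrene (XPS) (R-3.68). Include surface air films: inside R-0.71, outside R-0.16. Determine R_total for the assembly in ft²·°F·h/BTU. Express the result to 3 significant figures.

0.609/0.844 = 0.7216
4.83/0.275 = 17.56
R_total = 0.71 + 0.7216 + 17.56 + 3.68 + 0.16 = 22.84 ft²·°F·h/BTU

22.8 ft²·°F·h/BTU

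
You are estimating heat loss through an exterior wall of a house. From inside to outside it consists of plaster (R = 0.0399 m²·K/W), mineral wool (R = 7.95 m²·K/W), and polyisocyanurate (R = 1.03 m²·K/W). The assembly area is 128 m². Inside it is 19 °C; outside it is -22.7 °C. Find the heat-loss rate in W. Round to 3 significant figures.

R_total = 0.0399 + 7.95 + 1.03 = 9.02 m²·K/W
Q = A·ΔT/R = 128 × (19 − (-22.7)) / 9.02 = 591.8 W

592 W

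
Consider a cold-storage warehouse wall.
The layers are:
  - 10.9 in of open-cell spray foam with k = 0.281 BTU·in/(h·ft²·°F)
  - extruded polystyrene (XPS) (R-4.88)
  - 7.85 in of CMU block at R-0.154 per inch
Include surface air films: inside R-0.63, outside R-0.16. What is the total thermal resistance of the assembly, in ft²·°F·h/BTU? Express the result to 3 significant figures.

45.7 ft²·°F·h/BTU

10.9/0.281 = 38.79
7.85 × 0.154 = 1.209
R_total = 0.63 + 38.79 + 4.88 + 1.209 + 0.16 = 45.67 ft²·°F·h/BTU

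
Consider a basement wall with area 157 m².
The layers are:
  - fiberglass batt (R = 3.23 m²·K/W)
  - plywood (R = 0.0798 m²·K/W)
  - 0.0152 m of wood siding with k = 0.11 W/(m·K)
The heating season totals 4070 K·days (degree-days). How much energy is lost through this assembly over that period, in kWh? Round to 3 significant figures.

0.0152/0.11 = 0.1382
R_total = 3.23 + 0.0798 + 0.1382 = 3.448 m²·K/W
E = A × HDD × 24 / R / 1000 = 157 × 4070 × 24 / 3.448 / 1000 = 4448 kWh

4450 kWh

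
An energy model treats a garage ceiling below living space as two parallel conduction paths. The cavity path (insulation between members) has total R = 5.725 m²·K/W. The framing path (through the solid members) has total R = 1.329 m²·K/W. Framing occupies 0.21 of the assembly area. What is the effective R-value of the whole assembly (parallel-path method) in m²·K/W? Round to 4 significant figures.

3.378 m²·K/W

U_eff = 0.79/5.725 + 0.21/1.329 = 0.13799 + 0.15801 = 0.296
R_eff = 1/U_eff = 3.3783 m²·K/W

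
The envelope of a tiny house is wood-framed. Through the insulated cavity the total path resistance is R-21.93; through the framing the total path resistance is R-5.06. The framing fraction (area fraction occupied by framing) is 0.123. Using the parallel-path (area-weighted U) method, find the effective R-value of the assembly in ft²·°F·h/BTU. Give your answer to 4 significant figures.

U_eff = 0.877/21.93 + 0.123/5.06 = 0.039991 + 0.024308 = 0.064299
R_eff = 1/U_eff = 15.552 ft²·°F·h/BTU

15.55 ft²·°F·h/BTU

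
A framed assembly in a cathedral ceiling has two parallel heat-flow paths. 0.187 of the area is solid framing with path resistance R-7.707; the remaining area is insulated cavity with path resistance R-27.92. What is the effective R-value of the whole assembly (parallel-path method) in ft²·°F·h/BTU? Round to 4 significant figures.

18.73 ft²·°F·h/BTU

U_eff = 0.813/27.92 + 0.187/7.707 = 0.029119 + 0.024264 = 0.053383
R_eff = 1/U_eff = 18.733 ft²·°F·h/BTU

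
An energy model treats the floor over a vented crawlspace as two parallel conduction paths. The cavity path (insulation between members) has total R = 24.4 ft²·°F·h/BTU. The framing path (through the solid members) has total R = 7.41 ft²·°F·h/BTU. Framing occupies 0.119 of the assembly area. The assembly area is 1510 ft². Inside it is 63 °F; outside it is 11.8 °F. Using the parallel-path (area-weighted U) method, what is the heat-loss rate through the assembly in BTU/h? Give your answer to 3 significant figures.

4030 BTU/h

U_eff = 0.881/24.4 + 0.119/7.41 = 0.03611 + 0.01606 = 0.05217
R_eff = 1/U_eff = 19.17 ft²·°F·h/BTU
Q = 1510 × (63 − 11.8) / 19.17 = 4033 BTU/h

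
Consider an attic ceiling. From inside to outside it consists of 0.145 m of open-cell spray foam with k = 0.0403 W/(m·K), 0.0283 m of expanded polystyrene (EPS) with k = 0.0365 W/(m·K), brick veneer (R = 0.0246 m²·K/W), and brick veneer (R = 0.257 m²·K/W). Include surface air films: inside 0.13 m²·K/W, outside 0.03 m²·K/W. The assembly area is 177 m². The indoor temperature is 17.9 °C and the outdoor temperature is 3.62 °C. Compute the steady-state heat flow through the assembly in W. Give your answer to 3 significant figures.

0.145/0.0403 = 3.598
0.0283/0.0365 = 0.7753
R_total = 0.13 + 3.598 + 0.7753 + 0.0246 + 0.257 + 0.03 = 4.815 m²·K/W
Q = A·ΔT/R = 177 × (17.9 − 3.62) / 4.815 = 524.9 W

525 W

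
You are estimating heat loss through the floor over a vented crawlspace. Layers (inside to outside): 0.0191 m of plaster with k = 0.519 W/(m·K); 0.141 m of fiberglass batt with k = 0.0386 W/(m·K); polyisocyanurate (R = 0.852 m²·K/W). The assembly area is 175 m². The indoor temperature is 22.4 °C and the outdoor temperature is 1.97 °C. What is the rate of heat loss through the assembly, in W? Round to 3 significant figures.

0.0191/0.519 = 0.0368
0.141/0.0386 = 3.653
R_total = 0.0368 + 3.653 + 0.852 = 4.542 m²·K/W
Q = A·ΔT/R = 175 × (22.4 − 1.97) / 4.542 = 787.2 W

787 W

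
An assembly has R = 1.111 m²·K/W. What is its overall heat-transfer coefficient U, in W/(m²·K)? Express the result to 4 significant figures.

U = 1/R = 1/1.111 = 0.90009

0.9001 W/(m²·K)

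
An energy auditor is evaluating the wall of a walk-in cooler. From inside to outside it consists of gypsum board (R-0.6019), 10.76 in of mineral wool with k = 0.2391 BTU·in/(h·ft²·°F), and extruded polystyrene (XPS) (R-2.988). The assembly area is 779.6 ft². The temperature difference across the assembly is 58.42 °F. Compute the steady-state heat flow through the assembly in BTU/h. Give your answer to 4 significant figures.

10.76/0.2391 = 45.002
R_total = 0.6019 + 45.002 + 2.988 = 48.592 ft²·°F·h/BTU
Q = A·ΔT/R = 779.6 × 58.42 / 48.592 = 937.28 BTU/h

937.3 BTU/h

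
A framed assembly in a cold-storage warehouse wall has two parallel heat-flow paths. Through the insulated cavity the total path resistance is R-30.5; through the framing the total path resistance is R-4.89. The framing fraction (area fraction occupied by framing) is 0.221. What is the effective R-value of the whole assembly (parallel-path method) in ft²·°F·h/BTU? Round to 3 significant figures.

14.1 ft²·°F·h/BTU

U_eff = 0.779/30.5 + 0.221/4.89 = 0.02554 + 0.04519 = 0.07074
R_eff = 1/U_eff = 14.14 ft²·°F·h/BTU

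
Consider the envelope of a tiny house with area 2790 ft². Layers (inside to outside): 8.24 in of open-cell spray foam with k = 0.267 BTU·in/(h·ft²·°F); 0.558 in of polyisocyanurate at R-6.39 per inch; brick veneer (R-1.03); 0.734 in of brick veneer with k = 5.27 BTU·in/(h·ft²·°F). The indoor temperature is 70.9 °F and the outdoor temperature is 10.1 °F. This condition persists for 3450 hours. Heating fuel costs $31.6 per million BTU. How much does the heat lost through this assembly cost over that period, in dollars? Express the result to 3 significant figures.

8.24/0.267 = 30.86
0.558 × 6.39 = 3.566
0.734/5.27 = 0.1393
R_total = 30.86 + 3.566 + 1.03 + 0.1393 = 35.6 ft²·°F·h/BTU
Q = 2790 × (70.9 − 10.1) / 35.6 = 4765 BTU/h
E = 4765 × 3450 = 16440000 BTU
Cost = 16440000/10⁶ × 31.6 = $519.5

520 dollars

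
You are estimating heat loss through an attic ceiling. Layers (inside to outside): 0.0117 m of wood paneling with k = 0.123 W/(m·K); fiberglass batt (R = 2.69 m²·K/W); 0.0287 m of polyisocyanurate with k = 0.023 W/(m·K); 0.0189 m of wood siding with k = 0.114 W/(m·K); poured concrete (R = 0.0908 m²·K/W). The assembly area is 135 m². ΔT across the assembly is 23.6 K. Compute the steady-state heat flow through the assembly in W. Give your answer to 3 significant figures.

0.0117/0.123 = 0.09512
0.0287/0.023 = 1.248
0.0189/0.114 = 0.1658
R_total = 0.09512 + 2.69 + 1.248 + 0.1658 + 0.0908 = 4.29 m²·K/W
Q = A·ΔT/R = 135 × 23.6 / 4.29 = 742.7 W

743 W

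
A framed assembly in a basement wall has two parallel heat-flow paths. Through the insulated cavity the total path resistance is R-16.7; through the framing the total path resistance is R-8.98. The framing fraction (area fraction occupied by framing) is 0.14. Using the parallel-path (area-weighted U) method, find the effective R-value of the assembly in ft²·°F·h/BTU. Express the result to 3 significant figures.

U_eff = 0.86/16.7 + 0.14/8.98 = 0.0515 + 0.01559 = 0.06709
R_eff = 1/U_eff = 14.91 ft²·°F·h/BTU

14.9 ft²·°F·h/BTU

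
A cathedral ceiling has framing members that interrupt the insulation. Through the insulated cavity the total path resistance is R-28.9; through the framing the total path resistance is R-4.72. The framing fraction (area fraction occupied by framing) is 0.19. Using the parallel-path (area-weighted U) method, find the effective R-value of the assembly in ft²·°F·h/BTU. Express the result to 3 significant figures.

U_eff = 0.81/28.9 + 0.19/4.72 = 0.02803 + 0.04025 = 0.06828
R_eff = 1/U_eff = 14.65 ft²·°F·h/BTU

14.6 ft²·°F·h/BTU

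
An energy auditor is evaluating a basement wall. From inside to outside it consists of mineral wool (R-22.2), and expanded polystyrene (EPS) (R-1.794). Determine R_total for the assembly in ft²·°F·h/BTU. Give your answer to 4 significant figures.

R_total = 22.2 + 1.794 = 23.994 ft²·°F·h/BTU

23.99 ft²·°F·h/BTU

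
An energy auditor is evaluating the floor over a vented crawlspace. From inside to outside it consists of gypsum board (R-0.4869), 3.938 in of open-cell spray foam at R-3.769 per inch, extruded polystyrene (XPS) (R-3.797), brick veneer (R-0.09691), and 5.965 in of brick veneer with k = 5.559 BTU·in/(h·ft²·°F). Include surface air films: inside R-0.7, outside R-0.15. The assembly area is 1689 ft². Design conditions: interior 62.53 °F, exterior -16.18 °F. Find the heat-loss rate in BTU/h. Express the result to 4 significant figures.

3.938 × 3.769 = 14.842
5.965/5.559 = 1.073
R_total = 0.7 + 0.4869 + 14.842 + 3.797 + 0.09691 + 1.073 + 0.15 = 21.146 ft²·°F·h/BTU
Q = A·ΔT/R = 1689 × (62.53 − (-16.18)) / 21.146 = 6286.8 BTU/h

6287 BTU/h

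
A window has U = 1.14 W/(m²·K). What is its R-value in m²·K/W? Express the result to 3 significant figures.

R = 1/U = 1/1.14 = 0.8772

0.877 m²·K/W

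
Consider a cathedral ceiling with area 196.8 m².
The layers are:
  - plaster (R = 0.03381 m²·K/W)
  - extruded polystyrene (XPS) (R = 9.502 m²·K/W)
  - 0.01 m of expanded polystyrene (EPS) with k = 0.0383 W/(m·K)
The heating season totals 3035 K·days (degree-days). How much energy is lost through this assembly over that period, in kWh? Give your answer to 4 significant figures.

1463 kWh

0.01/0.0383 = 0.2611
R_total = 0.03381 + 9.502 + 0.2611 = 9.7969 m²·K/W
E = A × HDD × 24 / R / 1000 = 196.8 × 3035 × 24 / 9.7969 / 1000 = 1463.2 kWh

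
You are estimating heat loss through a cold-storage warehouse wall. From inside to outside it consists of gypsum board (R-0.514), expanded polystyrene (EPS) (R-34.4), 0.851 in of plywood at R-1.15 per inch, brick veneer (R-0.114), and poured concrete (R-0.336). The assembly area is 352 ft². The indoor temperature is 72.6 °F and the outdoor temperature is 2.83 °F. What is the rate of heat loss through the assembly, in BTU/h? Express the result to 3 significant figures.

0.851 × 1.15 = 0.9786
R_total = 0.514 + 34.4 + 0.9786 + 0.114 + 0.336 = 36.34 ft²·°F·h/BTU
Q = A·ΔT/R = 352 × (72.6 − 2.83) / 36.34 = 675.8 BTU/h

676 BTU/h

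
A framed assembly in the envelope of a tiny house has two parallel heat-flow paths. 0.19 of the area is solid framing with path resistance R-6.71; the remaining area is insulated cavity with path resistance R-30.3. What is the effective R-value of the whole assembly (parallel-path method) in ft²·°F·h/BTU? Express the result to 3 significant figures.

U_eff = 0.81/30.3 + 0.19/6.71 = 0.02673 + 0.02832 = 0.05505
R_eff = 1/U_eff = 18.17 ft²·°F·h/BTU

18.2 ft²·°F·h/BTU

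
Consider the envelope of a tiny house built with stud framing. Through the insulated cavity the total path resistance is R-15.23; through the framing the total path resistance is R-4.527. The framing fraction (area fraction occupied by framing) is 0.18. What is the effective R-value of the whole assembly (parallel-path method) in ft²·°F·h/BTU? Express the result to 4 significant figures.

U_eff = 0.82/15.23 + 0.18/4.527 = 0.053841 + 0.039761 = 0.093603
R_eff = 1/U_eff = 10.683 ft²·°F·h/BTU

10.68 ft²·°F·h/BTU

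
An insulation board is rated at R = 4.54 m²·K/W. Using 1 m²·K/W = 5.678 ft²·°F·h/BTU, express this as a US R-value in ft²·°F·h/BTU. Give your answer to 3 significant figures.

25.8 ft²·°F·h/BTU

R_US = 4.54 × 5.678 = 25.78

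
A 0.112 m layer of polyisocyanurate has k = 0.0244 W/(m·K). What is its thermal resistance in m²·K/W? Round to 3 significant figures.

4.59 m²·K/W

R = L/k = 0.112/0.0244 = 4.59 m²·K/W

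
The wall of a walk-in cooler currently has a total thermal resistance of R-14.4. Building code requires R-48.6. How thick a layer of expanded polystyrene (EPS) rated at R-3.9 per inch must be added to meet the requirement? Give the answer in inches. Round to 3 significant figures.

8.77 in

ΔR = 48.6 − 14.4 = 34.2 ft²·°F·h/BTU
L = ΔR / (R/in) = 34.2/3.9 = 8.769 in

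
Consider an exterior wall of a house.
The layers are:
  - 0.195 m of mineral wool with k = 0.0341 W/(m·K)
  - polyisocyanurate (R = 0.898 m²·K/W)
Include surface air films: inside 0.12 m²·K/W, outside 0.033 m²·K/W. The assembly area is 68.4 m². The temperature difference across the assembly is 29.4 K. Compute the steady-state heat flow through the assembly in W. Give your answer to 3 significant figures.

297 W

0.195/0.0341 = 5.718
R_total = 0.12 + 5.718 + 0.898 + 0.033 = 6.769 m²·K/W
Q = A·ΔT/R = 68.4 × 29.4 / 6.769 = 297.1 W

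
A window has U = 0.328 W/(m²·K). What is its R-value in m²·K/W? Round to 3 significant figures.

R = 1/U = 1/0.328 = 3.049

3.05 m²·K/W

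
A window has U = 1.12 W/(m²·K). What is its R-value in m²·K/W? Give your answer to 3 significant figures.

0.893 m²·K/W

R = 1/U = 1/1.12 = 0.8929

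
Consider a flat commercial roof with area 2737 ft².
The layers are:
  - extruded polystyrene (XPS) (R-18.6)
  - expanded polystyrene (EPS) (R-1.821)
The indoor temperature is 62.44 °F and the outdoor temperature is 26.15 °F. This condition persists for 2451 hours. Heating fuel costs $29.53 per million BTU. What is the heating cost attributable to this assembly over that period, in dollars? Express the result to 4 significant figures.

352.0 dollars

R_total = 18.6 + 1.821 = 20.421 ft²·°F·h/BTU
Q = 2737 × (62.44 − 26.15) / 20.421 = 4863.9 BTU/h
E = 4863.9 × 2451 = 11921000 BTU
Cost = 11921000/10⁶ × 29.53 = $352.04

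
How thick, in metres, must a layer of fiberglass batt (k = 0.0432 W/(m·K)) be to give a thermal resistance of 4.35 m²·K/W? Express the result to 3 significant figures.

0.188 m

L = R·k = 4.35 × 0.0432 = 0.1879 m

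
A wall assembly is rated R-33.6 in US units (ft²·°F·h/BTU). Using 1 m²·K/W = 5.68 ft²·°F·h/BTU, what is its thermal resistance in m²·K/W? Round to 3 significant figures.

5.92 m²·K/W

R_SI = 33.6/5.68 = 5.915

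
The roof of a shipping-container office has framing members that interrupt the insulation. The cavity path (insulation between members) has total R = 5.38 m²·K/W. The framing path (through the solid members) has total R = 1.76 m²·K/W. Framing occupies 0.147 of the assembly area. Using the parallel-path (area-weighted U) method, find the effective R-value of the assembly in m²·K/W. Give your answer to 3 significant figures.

4.13 m²·K/W

U_eff = 0.853/5.38 + 0.147/1.76 = 0.1586 + 0.08352 = 0.2421
R_eff = 1/U_eff = 4.131 m²·K/W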